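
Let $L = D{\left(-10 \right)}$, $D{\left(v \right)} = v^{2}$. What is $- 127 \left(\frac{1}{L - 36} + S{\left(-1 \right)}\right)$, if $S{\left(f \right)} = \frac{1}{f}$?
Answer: $\frac{8001}{64} \approx 125.02$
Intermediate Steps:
$L = 100$ ($L = \left(-10\right)^{2} = 100$)
$- 127 \left(\frac{1}{L - 36} + S{\left(-1 \right)}\right) = - 127 \left(\frac{1}{100 - 36} + \frac{1}{-1}\right) = - 127 \left(\frac{1}{64} - 1\right) = \left(-127\right) \left(- \frac{63}{64}\right) = \frac{8001}{64}$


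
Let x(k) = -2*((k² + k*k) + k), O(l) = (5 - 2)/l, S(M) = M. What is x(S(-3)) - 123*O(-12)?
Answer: ¾ ≈ 0.75000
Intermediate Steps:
O(l) = 3/l
x(k) = -4*k² - 2*k (x(k) = -2*((k² + k²) + k) = -2*(2*k² + k) = -2*(k + 2*k²) = -4*k² - 2*k)
x(S(-3)) - 123*O(-12) = -2*(-3)*(1 + 2*(-3)) - 369/(-12) = -2*(-3)*(1 - 6) - 369*(-1)/12 = -2*(-3)*(-5) - 123*(-¼) = -30 + 123/4 = ¾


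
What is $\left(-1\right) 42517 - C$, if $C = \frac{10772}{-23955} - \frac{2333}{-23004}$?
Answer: $- \frac{7809753657289}{183686940} \approx -42517.0$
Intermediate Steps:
$C = - \frac{63970691}{183686940}$ ($C = 10772 \left(- \frac{1}{23955}\right) - - \frac{2333}{23004} = - \frac{10772}{23955} + \frac{2333}{23004} = - \frac{63970691}{183686940} \approx -0.34826$)
$\left(-1\right) 42517 - C = \left(-1\right) 42517 - - \frac{63970691}{183686940} = -42517 + \frac{63970691}{183686940} = - \frac{7809753657289}{183686940}$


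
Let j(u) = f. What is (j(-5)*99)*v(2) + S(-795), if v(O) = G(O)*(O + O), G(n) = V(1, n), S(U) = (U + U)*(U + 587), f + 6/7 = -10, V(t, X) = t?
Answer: 2284944/7 ≈ 3.2642e+5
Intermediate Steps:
f = -76/7 (f = -6/7 - 10 = -76/7 ≈ -10.857)
S(U) = 2*U*(587 + U) (S(U) = (2*U)*(587 + U) = 2*U*(587 + U))
G(n) = 1
j(u) = -76/7
v(O) = 2*O (v(O) = 1*(O + O) = 1*(2*O) = 2*O)
(j(-5)*99)*v(2) + S(-795) = (-76/7*99)*(2*2) + 2*(-795)*(587 - 795) = -7524/7*4 + 2*(-795)*(-208) = -30096/7 + 330720 = 2284944/7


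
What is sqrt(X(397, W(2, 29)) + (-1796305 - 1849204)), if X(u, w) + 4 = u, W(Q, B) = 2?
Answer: 2*I*sqrt(911279) ≈ 1909.2*I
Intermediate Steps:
X(u, w) = -4 + u
sqrt(X(397, W(2, 29)) + (-1796305 - 1849204)) = sqrt((-4 + 397) + (-1796305 - 1849204)) = sqrt(393 - 3645509) = sqrt(-3645116) = 2*I*sqrt(911279)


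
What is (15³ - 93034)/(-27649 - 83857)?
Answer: 89659/111506 ≈ 0.80407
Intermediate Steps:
(15³ - 93034)/(-27649 - 83857) = (3375 - 93034)/(-111506) = -89659*(-1/111506) = 89659/111506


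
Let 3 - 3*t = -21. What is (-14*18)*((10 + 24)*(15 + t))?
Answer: -197064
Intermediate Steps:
t = 8 (t = 1 - 1/3*(-21) = 1 + 7 = 8)
(-14*18)*((10 + 24)*(15 + t)) = (-14*18)*((10 + 24)*(15 + 8)) = -8568*23 = -252*782 = -197064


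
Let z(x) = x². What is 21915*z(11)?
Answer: 2651715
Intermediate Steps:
21915*z(11) = 21915*11² = 21915*121 = 2651715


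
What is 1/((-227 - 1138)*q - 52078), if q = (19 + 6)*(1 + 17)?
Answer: -1/666328 ≈ -1.5008e-6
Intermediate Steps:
q = 450 (q = 25*18 = 450)
1/((-227 - 1138)*q - 52078) = 1/((-227 - 1138)*450 - 52078) = 1/(-1365*450 - 52078) = 1/(-614250 - 52078) = 1/(-666328) = -1/666328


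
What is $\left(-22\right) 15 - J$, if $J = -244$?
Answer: $-86$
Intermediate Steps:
$\left(-22\right) 15 - J = \left(-22\right) 15 - -244 = -330 + 244 = -86$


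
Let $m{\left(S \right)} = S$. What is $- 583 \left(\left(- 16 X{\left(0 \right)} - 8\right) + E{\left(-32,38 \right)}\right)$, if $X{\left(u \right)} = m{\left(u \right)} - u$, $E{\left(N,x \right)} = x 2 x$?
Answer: $-1679040$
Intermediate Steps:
$E{\left(N,x \right)} = 2 x^{2}$ ($E{\left(N,x \right)} = 2 x x = 2 x^{2}$)
$X{\left(u \right)} = 0$ ($X{\left(u \right)} = u - u = 0$)
$- 583 \left(\left(- 16 X{\left(0 \right)} - 8\right) + E{\left(-32,38 \right)}\right) = - 583 \left(\left(\left(-16\right) 0 - 8\right) + 2 \cdot 38^{2}\right) = - 583 \left(\left(0 - 8\right) + 2 \cdot 1444\right) = - 583 \left(\left(0 - 8\right) + 2888\right) = - 583 \left(-8 + 2888\right) = \left(-583\right) 2880 = -1679040$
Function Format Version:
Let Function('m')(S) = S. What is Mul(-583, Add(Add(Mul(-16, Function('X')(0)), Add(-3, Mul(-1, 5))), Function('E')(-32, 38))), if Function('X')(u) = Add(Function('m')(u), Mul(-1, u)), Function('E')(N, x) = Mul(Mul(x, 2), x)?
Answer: -1679040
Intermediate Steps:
Function('E')(N, x) = Mul(2, Pow(x, 2)) (Function('E')(N, x) = Mul(Mul(2, x), x) = Mul(2, Pow(x, 2)))
Function('X')(u) = 0 (Function('X')(u) = Add(u, Mul(-1, u)) = 0)
Mul(-583, Add(Add(Mul(-16, Function('X')(0)), Add(-3, Mul(-1, 5))), Function('E')(-32, 38))) = Mul(-583, Add(Add(Mul(-16, 0), Add(-3, Mul(-1, 5))), Mul(2, Pow(38, 2)))) = Mul(-583, Add(Add(0, Add(-3, -5)), Mul(2, 1444))) = Mul(-583, Add(Add(0, -8), 2888)) = Mul(-583, Add(-8, 2888)) = Mul(-583, 2880) = -1679040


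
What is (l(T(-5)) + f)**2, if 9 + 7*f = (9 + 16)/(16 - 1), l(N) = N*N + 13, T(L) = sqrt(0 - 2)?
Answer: 43681/441 ≈ 99.050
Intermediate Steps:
T(L) = I*sqrt(2) (T(L) = sqrt(-2) = I*sqrt(2))
l(N) = 13 + N**2 (l(N) = N**2 + 13 = 13 + N**2)
f = -22/21 (f = -9/7 + ((9 + 16)/(16 - 1))/7 = -9/7 + (25/15)/7 = -9/7 + (25*(1/15))/7 = -9/7 + (1/7)*(5/3) = -9/7 + 5/21 = -22/21 ≈ -1.0476)
(l(T(-5)) + f)**2 = ((13 + (I*sqrt(2))**2) - 22/21)**2 = ((13 - 2) - 22/21)**2 = (11 - 22/21)**2 = (209/21)**2 = 43681/441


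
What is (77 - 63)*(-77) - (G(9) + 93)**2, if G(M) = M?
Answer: -11482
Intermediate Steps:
(77 - 63)*(-77) - (G(9) + 93)**2 = (77 - 63)*(-77) - (9 + 93)**2 = 14*(-77) - 1*102**2 = -1078 - 1*10404 = -1078 - 10404 = -11482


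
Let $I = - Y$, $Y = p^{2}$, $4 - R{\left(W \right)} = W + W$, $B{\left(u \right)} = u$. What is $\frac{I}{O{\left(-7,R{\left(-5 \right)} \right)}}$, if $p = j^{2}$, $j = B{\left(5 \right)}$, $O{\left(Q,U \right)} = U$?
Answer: $- \frac{625}{14} \approx -44.643$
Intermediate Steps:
$R{\left(W \right)} = 4 - 2 W$ ($R{\left(W \right)} = 4 - \left(W + W\right) = 4 - 2 W$)
$j = 5$
$p = 25$ ($p = 5^{2} = 25$)
$Y = 625$ ($Y = 25^{2} = 625$)
$I = -625$ ($I = \left(-1\right) 625 = -625$)
$\frac{I}{O{\left(-7,R{\left(-5 \right)} \right)}} = - \frac{625}{4 - -10} = - \frac{625}{4 + 10} = - \frac{625}{14}$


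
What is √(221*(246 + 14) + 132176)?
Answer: 2*√47409 ≈ 435.47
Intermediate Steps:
√(221*(246 + 14) + 132176) = √(221*260 + 132176) = √(57460 + 132176) = √189636 = 2*√47409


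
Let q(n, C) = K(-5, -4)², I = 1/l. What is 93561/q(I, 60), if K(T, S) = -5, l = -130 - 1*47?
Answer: 93561/25 ≈ 3742.4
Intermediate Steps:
l = -177 (l = -130 - 47 = -177)
I = -1/177 (I = 1/(-177) = -1/177 ≈ -0.0056497)
q(n, C) = 25 (q(n, C) = (-5)² = 25)
93561/q(I, 60) = 93561/25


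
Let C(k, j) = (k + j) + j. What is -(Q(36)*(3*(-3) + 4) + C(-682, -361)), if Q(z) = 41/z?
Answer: 50749/36 ≈ 1409.7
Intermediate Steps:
C(k, j) = k + 2*j (C(k, j) = (j + k) + j = k + 2*j)
-(Q(36)*(3*(-3) + 4) + C(-682, -361)) = -((41/36)*(3*(-3) + 4) + (-682 + 2*(-361))) = -((41*(1/36))*(-9 + 4) + (-682 - 722)) = -((41/36)*(-5) - 1404) = -(-205/36 - 1404) = -1*(-50749/36) = 50749/36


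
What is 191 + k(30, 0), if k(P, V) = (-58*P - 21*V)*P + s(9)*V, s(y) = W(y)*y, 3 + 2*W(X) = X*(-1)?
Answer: -52009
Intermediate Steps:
W(X) = -3/2 - X/2 (W(X) = -3/2 + (X*(-1))/2 = -3/2 + (-X)/2 = -3/2 - X/2)
s(y) = y*(-3/2 - y/2) (s(y) = (-3/2 - y/2)*y = y*(-3/2 - y/2))
k(P, V) = -54*V + P*(-58*P - 21*V) (k(P, V) = (-58*P - 21*V)*P + (-½*9*(3 + 9))*V = P*(-58*P - 21*V) + (-½*9*12)*V = P*(-58*P - 21*V) - 54*V = -54*V + P*(-58*P - 21*V))
191 + k(30, 0) = 191 + (-58*30² - 54*0 - 21*30*0) = 191 + (-58*900 + 0 + 0) = 191 + (-52200 + 0 + 0) = 191 - 52200 = -52009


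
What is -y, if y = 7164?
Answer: -7164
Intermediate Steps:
-y = -1*7164 = -7164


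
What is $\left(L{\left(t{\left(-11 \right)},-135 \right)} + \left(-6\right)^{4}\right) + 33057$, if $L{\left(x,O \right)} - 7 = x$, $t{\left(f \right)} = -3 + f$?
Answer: $34346$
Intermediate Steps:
$L{\left(x,O \right)} = 7 + x$
$\left(L{\left(t{\left(-11 \right)},-135 \right)} + \left(-6\right)^{4}\right) + 33057 = \left(\left(7 - 14\right) + \left(-6\right)^{4}\right) + 33057 = \left(\left(7 - 14\right) + 1296\right) + 33057 = \left(-7 + 1296\right) + 33057 = 1289 + 33057 = 34346$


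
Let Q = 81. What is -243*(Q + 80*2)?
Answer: -58563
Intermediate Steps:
-243*(Q + 80*2) = -243*(81 + 80*2) = -243*(81 + 160) = -243*241 = -58563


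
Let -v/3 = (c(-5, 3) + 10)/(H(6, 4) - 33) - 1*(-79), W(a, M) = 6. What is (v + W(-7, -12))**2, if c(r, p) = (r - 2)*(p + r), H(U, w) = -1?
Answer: 15139881/289 ≈ 52387.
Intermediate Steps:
c(r, p) = (-2 + r)*(p + r)
v = -3993/17 (v = -3*((((-5)**2 - 2*3 - 2*(-5) + 3*(-5)) + 10)/(-1 - 33) - 1*(-79)) = -3*(((25 - 6 + 10 - 15) + 10)/(-34) + 79) = -3*((14 + 10)*(-1/34) + 79) = -3*(24*(-1/34) + 79) = -3*(-12/17 + 79) = -3*1331/17 = -3993/17 ≈ -234.88)
(v + W(-7, -12))**2 = (-3993/17 + 6)**2 = (-3891/17)**2 = 15139881/289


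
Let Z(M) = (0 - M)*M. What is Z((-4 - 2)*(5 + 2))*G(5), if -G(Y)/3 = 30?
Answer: 158760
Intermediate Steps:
G(Y) = -90 (G(Y) = -3*30 = -90)
Z(M) = -M² (Z(M) = (-M)*M = -M²)
Z((-4 - 2)*(5 + 2))*G(5) = -((-4 - 2)*(5 + 2))²*(-90) = -(-6*7)²*(-90) = -1*(-42)²*(-90) = -1*1764*(-90) = -1764*(-90) = 158760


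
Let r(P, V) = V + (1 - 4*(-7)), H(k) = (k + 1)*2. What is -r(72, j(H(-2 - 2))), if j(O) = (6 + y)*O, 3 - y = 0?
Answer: 25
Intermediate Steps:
y = 3 (y = 3 - 1*0 = 3 + 0 = 3)
H(k) = 2 + 2*k (H(k) = (1 + k)*2 = 2 + 2*k)
j(O) = 9*O (j(O) = (6 + 3)*O = 9*O)
r(P, V) = 29 + V (r(P, V) = V + (1 + 28) = V + 29 = 29 + V)
-r(72, j(H(-2 - 2))) = -(29 + 9*(2 + 2*(-2 - 2))) = -(29 + 9*(2 + 2*(-4))) = -(29 + 9*(2 - 8)) = -(29 + 9*(-6)) = -(29 - 54) = -1*(-25) = 25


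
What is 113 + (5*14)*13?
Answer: 1023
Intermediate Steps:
113 + (5*14)*13 = 113 + 70*13 = 113 + 910 = 1023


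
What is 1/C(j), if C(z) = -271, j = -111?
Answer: -1/271 ≈ -0.0036900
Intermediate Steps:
1/C(j) = 1/(-271) = -1/271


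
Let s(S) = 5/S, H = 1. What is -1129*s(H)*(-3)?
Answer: 16935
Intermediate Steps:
-1129*s(H)*(-3) = -1129*5/1*(-3) = -1129*5*1*(-3) = -5645*(-3) = -1129*(-15) = 16935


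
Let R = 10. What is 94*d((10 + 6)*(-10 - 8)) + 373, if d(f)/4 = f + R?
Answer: -104155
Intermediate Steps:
d(f) = 40 + 4*f (d(f) = 4*(f + 10) = 4*(10 + f) = 40 + 4*f)
94*d((10 + 6)*(-10 - 8)) + 373 = 94*(40 + 4*((10 + 6)*(-10 - 8))) + 373 = 94*(40 + 4*(16*(-18))) + 373 = 94*(40 + 4*(-288)) + 373 = 94*(40 - 1152) + 373 = 94*(-1112) + 373 = -104528 + 373 = -104155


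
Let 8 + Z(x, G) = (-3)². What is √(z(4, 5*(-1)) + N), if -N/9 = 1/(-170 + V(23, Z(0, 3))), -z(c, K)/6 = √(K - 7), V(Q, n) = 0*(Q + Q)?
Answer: √(1530 - 346800*I*√3)/170 ≈ 3.2278 - 3.2196*I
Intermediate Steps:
Z(x, G) = 1 (Z(x, G) = -8 + (-3)² = -8 + 9 = 1)
V(Q, n) = 0 (V(Q, n) = 0*(2*Q) = 0)
z(c, K) = -6*√(-7 + K) (z(c, K) = -6*√(K - 7) = -6*√(-7 + K))
N = 9/170 (N = -9/(-170 + 0) = -9/(-170) = -9*(-1/170) = 9/170 ≈ 0.052941)
√(z(4, 5*(-1)) + N) = √(-6*√(-7 + 5*(-1)) + 9/170) = √(-6*√(-7 - 5) + 9/170) = √(-12*I*√3 + 9/170) = √(9/170 - 12*I*√3)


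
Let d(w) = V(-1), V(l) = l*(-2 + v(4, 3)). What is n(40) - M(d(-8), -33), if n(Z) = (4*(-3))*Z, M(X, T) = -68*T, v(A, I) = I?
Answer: -2724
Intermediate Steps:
V(l) = l (V(l) = l*(-2 + 3) = l*1 = l)
d(w) = -1
n(Z) = -12*Z
n(40) - M(d(-8), -33) = -12*40 - (-68)*(-33) = -480 - 1*2244 = -480 - 2244 = -2724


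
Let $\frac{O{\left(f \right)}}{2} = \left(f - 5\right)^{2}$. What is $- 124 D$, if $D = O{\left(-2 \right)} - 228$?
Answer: $16120$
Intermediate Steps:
$O{\left(f \right)} = 2 \left(-5 + f\right)^{2}$ ($O{\left(f \right)} = 2 \left(f - 5\right)^{2} = 2 \left(-5 + f\right)^{2}$)
$D = -130$ ($D = 2 \left(-5 - 2\right)^{2} - 228 = 2 \left(-7\right)^{2} - 228 = 2 \cdot 49 - 228 = 98 - 228 = -130$)
$- 124 D = \left(-124\right) \left(-130\right) = 16120$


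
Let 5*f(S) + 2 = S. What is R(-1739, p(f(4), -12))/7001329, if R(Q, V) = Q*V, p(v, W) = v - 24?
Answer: 205202/35006645 ≈ 0.0058618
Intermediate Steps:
f(S) = -⅖ + S/5
p(v, W) = -24 + v
R(-1739, p(f(4), -12))/7001329 = -1739*(-24 + (-⅖ + (⅕)*4))/7001329 = -1739*(-24 + (-⅖ + ⅘))*(1/7001329) = -1739*(-24 + ⅖)*(1/7001329) = -1739*(-118/5)*(1/7001329) = (205202/5)*(1/7001329) = 205202/35006645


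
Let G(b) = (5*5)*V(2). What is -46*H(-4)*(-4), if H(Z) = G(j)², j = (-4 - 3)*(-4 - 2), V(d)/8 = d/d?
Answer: 7360000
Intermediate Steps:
V(d) = 8 (V(d) = 8*(d/d) = 8*1 = 8)
j = 42 (j = -7*(-6) = 42)
G(b) = 200 (G(b) = (5*5)*8 = 25*8 = 200)
H(Z) = 40000 (H(Z) = 200² = 40000)
-46*H(-4)*(-4) = -46*40000*(-4) = -1840000*(-4) = 7360000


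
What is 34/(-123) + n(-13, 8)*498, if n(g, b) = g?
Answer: -796336/123 ≈ -6474.3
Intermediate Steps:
34/(-123) + n(-13, 8)*498 = 34/(-123) - 13*498 = 34*(-1/123) - 6474 = -34/123 - 6474 = -796336/123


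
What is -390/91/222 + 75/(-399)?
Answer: -1020/4921 ≈ -0.20727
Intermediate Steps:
-390/91/222 + 75/(-399) = -390*1/91*(1/222) + 75*(-1/399) = -30/7*1/222 - 25/133 = -5/259 - 25/133 = -1020/4921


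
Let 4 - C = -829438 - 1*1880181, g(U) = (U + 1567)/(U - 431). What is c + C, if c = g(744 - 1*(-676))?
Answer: 2679820134/989 ≈ 2.7096e+6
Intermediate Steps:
g(U) = (1567 + U)/(-431 + U)
C = 2709623 (C = 4 - (-829438 - 1*1880181) = 4 - (-829438 - 1880181) = 4 - 1*(-2709619) = 4 + 2709619 = 2709623)
c = 2987/989 (c = (1567 + (744 - 1*(-676)))/(-431 + (744 - 1*(-676))) = (1567 + (744 + 676))/(-431 + (744 + 676)) = (1567 + 1420)/(-431 + 1420) = 2987/989 ≈ 3.0202)
c + C = 2987/989 + 2709623 = 2679820134/989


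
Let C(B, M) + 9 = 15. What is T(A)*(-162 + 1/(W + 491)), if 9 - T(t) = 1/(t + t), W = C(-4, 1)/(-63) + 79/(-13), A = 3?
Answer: -378803773/264716 ≈ -1431.0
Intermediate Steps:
C(B, M) = 6 (C(B, M) = -9 + 15 = 6)
W = -1685/273 (W = 6/(-63) + 79/(-13) = 6*(-1/63) + 79*(-1/13) = -2/21 - 79/13 = -1685/273 ≈ -6.1722)
T(t) = 9 - 1/(2*t) (T(t) = 9 - 1/(t + t) = 9 - 1/(2*t))
T(A)*(-162 + 1/(W + 491)) = (9 - 1/2/3)*(-162 + 1/(-1685/273 + 491)) = (9 - 1/2*1/3)*(-162 + 1/(132358/273)) = (9 - 1/6)*(-162 + 273/132358) = (53/6)*(-21441723/132358) = -378803773/264716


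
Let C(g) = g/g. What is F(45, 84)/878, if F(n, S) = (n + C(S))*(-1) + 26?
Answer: -10/439 ≈ -0.022779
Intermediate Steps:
C(g) = 1
F(n, S) = 25 - n (F(n, S) = (n + 1)*(-1) + 26 = (1 + n)*(-1) + 26 = (-1 - n) + 26 = 25 - n)
F(45, 84)/878 = (25 - 1*45)/878 = (25 - 45)*(1/878) = -20*1/878 = -10/439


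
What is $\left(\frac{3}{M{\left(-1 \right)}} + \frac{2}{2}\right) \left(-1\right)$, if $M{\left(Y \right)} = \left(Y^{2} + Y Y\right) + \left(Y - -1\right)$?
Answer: $- \frac{5}{2} \approx -2.5$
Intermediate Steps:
$M{\left(Y \right)} = 1 + Y + 2 Y^{2}$ ($M{\left(Y \right)} = \left(Y^{2} + Y^{2}\right) + \left(Y + 1\right) = 2 Y^{2} + \left(1 + Y\right) = 1 + Y + 2 Y^{2}$)
$\left(\frac{3}{M{\left(-1 \right)}} + \frac{2}{2}\right) \left(-1\right) = \left(\frac{3}{1 - 1 + 2 \left(-1\right)^{2}} + \frac{2}{2}\right) \left(-1\right) = \left(\frac{3}{1 - 1 + 2 \cdot 1} + 2 \cdot \frac{1}{2}\right) \left(-1\right) = \left(\frac{3}{1 - 1 + 2} + 1\right) \left(-1\right) = \left(\frac{3}{2} + 1\right) \left(-1\right) = \frac{5}{2} \left(-1\right) = - \frac{5}{2}$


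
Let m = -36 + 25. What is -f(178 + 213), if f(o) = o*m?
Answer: 4301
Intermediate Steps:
m = -11
f(o) = -11*o (f(o) = o*(-11) = -11*o)
-f(178 + 213) = -(-11)*(178 + 213) = -(-11)*391 = -1*(-4301) = 4301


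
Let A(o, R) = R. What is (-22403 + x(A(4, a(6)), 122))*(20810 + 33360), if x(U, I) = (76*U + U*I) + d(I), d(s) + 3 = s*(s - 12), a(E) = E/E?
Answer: -476045960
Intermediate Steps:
a(E) = 1
d(s) = -3 + s*(-12 + s) (d(s) = -3 + s*(s - 12) = -3 + s*(-12 + s))
x(U, I) = -3 + I**2 - 12*I + 76*U + I*U (x(U, I) = (76*U + U*I) + (-3 + I**2 - 12*I) = (76*U + I*U) + (-3 + I**2 - 12*I) = -3 + I**2 - 12*I + 76*U + I*U)
(-22403 + x(A(4, a(6)), 122))*(20810 + 33360) = (-22403 + (-3 + 122**2 - 12*122 + 76*1 + 122*1))*(20810 + 33360) = (-22403 + (-3 + 14884 - 1464 + 76 + 122))*54170 = (-22403 + 13615)*54170 = -8788*54170 = -476045960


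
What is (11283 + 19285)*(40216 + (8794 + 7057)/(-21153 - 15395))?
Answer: 11232200266914/9137 ≈ 1.2293e+9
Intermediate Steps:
(11283 + 19285)*(40216 + (8794 + 7057)/(-21153 - 15395)) = 30568*(40216 + 15851/(-36548)) = 30568*(40216 + 15851*(-1/36548)) = 30568*(40216 - 15851/36548) = 30568*(1469798517/36548) = 11232200266914/9137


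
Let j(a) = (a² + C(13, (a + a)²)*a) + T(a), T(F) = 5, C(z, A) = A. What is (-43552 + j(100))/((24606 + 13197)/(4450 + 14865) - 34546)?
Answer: -76612039695/667218187 ≈ -114.82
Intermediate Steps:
j(a) = 5 + a² + 4*a³ (j(a) = (a² + (a + a)²*a) + 5 = (a² + (2*a)²*a) + 5 = (a² + (4*a²)*a) + 5 = (a² + 4*a³) + 5 = 5 + a² + 4*a³)
(-43552 + j(100))/((24606 + 13197)/(4450 + 14865) - 34546) = (-43552 + (5 + 100² + 4*100³))/((24606 + 13197)/(4450 + 14865) - 34546) = (-43552 + (5 + 10000 + 4*1000000))/(37803/19315 - 34546) = (-43552 + (5 + 10000 + 4000000))/(37803*(1/19315) - 34546) = (-43552 + 4010005)/(37803/19315 - 34546) = 3966453/(-667218187/19315) = 3966453*(-19315/667218187) = -76612039695/667218187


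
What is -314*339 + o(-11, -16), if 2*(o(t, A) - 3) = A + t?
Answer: -212913/2 ≈ -1.0646e+5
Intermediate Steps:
o(t, A) = 3 + A/2 + t/2 (o(t, A) = 3 + (A + t)/2 = 3 + (A/2 + t/2) = 3 + A/2 + t/2)
-314*339 + o(-11, -16) = -314*339 + (3 + (½)*(-16) + (½)*(-11)) = -106446 + (3 - 8 - 11/2) = -106446 - 21/2 = -212913/2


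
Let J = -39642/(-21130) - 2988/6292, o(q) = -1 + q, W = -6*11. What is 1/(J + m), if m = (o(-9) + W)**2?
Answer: 16618745/96013157498 ≈ 0.00017309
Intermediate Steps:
W = -66
m = 5776 (m = ((-1 - 9) - 66)**2 = (-10 - 66)**2 = (-76)**2 = 5776)
J = 23286378/16618745 (J = -39642*(-1/21130) - 2988*1/6292 = 19821/10565 - 747/1573 = 23286378/16618745 ≈ 1.4012)
1/(J + m) = 1/(23286378/16618745 + 5776) = 1/(96013157498/16618745) = 16618745/96013157498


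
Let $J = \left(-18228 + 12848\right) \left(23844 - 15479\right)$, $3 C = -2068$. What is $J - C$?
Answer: $- \frac{135009032}{3} \approx -4.5003 \cdot 10^{7}$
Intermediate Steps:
$C = - \frac{2068}{3}$ ($C = \frac{1}{3} \left(-2068\right) = - \frac{2068}{3} \approx -689.33$)
$J = -45003700$ ($J = \left(-5380\right) 8365 = -45003700$)
$J - C = -45003700 - - \frac{2068}{3} = -45003700 + \frac{2068}{3} = - \frac{135009032}{3}$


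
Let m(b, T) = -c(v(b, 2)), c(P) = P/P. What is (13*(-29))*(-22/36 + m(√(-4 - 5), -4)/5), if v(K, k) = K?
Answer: 27521/90 ≈ 305.79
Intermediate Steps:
c(P) = 1
m(b, T) = -1 (m(b, T) = -1*1 = -1)
(13*(-29))*(-22/36 + m(√(-4 - 5), -4)/5) = (13*(-29))*(-22/36 - 1/5) = -377*(-22*1/36 - 1*⅕) = -377*(-11/18 - ⅕) = -377*(-73/90) = 27521/90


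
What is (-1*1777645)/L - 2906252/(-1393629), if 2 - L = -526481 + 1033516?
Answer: 1316981098007/235538630919 ≈ 5.5914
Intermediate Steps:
L = -507033 (L = 2 - (-526481 + 1033516) = 2 - 1*507035 = 2 - 507035 = -507033)
(-1*1777645)/L - 2906252/(-1393629) = -1*1777645/(-507033) - 2906252/(-1393629) = -1777645*(-1/507033) - 2906252*(-1/1393629) = 1777645/507033 + 2906252/1393629 = 1316981098007/235538630919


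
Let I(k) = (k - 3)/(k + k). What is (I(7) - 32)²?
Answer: 49284/49 ≈ 1005.8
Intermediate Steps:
I(k) = (-3 + k)/(2*k) (I(k) = (-3 + k)/((2*k)) = (-3 + k)*(1/(2*k)) = (-3 + k)/(2*k))
(I(7) - 32)² = ((½)*(-3 + 7)/7 - 32)² = ((½)*(⅐)*4 - 32)² = (2/7 - 32)² = (-222/7)² = 49284/49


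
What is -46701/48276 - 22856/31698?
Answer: -15948917/9446004 ≈ -1.6884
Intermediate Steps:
-46701/48276 - 22856/31698 = -46701*1/48276 - 22856*1/31698 = -5189/5364 - 11428/15849 = -15948917/9446004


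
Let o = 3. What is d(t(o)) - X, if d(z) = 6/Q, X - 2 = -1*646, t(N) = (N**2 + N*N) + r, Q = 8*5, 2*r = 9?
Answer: 12883/20 ≈ 644.15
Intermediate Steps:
r = 9/2 (r = (1/2)*9 = 9/2 ≈ 4.5000)
Q = 40
t(N) = 9/2 + 2*N**2 (t(N) = (N**2 + N*N) + 9/2 = (N**2 + N**2) + 9/2 = 2*N**2 + 9/2 = 9/2 + 2*N**2)
X = -644 (X = 2 - 1*646 = 2 - 646 = -644)
d(z) = 3/20 (d(z) = 6/40 = 6*(1/40) = 3/20)
d(t(o)) - X = 3/20 - 1*(-644) = 3/20 + 644 = 12883/20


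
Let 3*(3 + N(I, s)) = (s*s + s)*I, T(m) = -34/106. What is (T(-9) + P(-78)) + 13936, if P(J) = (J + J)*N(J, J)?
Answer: 1291861203/53 ≈ 2.4375e+7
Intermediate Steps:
T(m) = -17/53 (T(m) = -34*1/106 = -17/53)
N(I, s) = -3 + I*(s + s²)/3 (N(I, s) = -3 + ((s*s + s)*I)/3 = -3 + ((s² + s)*I)/3 = -3 + ((s + s²)*I)/3 = -3 + (I*(s + s²))/3 = -3 + I*(s + s²)/3)
P(J) = 2*J*(-3 + J²/3 + J³/3) (P(J) = (J + J)*(-3 + J*J/3 + J*J²/3) = (2*J)*(-3 + J²/3 + J³/3) = 2*J*(-3 + J²/3 + J³/3))
(T(-9) + P(-78)) + 13936 = (-17/53 + (⅔)*(-78)*(-9 + (-78)² + (-78)³)) + 13936 = (-17/53 + (⅔)*(-78)*(-9 + 6084 - 474552)) + 13936 = (-17/53 + (⅔)*(-78)*(-468477)) + 13936 = (-17/53 + 24360804) + 13936 = 1291122595/53 + 13936 = 1291861203/53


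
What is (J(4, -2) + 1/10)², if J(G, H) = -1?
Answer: 81/100 ≈ 0.81000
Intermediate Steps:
(J(4, -2) + 1/10)² = (-1 + 1/10)² = (-1 + ⅒)² = (-9/10)² = 81/100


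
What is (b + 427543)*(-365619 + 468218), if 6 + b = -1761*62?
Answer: 32662904645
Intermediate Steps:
b = -109188 (b = -6 - 1761*62 = -6 - 109182 = -109188)
(b + 427543)*(-365619 + 468218) = (-109188 + 427543)*(-365619 + 468218) = 318355*102599 = 32662904645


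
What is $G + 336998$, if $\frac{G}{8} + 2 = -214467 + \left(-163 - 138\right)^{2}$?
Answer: $-653946$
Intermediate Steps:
$G = -990944$ ($G = -16 + 8 \left(-214467 + \left(-163 - 138\right)^{2}\right) = -16 + 8 \left(-214467 + \left(-301\right)^{2}\right) = -16 + 8 \left(-214467 + 90601\right) = -16 + 8 \left(-123866\right) = -16 - 990928 = -990944$)
$G + 336998 = -990944 + 336998 = -653946$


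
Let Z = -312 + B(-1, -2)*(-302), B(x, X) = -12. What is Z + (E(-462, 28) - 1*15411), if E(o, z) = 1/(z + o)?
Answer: -5250967/434 ≈ -12099.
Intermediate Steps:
E(o, z) = 1/(o + z)
Z = 3312 (Z = -312 - 12*(-302) = -312 + 3624 = 3312)
Z + (E(-462, 28) - 1*15411) = 3312 + (1/(-462 + 28) - 1*15411) = 3312 + (1/(-434) - 15411) = 3312 + (-1/434 - 15411) = 3312 - 6688375/434 = -5250967/434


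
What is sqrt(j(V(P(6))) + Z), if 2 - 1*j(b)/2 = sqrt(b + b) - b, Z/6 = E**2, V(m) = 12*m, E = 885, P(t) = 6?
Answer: sqrt(4699474) ≈ 2167.8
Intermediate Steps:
Z = 4699350 (Z = 6*885**2 = 6*783225 = 4699350)
j(b) = 4 + 2*b - 2*sqrt(2)*sqrt(b) (j(b) = 4 - 2*(sqrt(b + b) - b) = 4 - 2*(sqrt(2*b) - b) = 4 - 2*(sqrt(2)*sqrt(b) - b) = 4 - 2*(-b + sqrt(2)*sqrt(b)) = 4 + (2*b - 2*sqrt(2)*sqrt(b)) = 4 + 2*b - 2*sqrt(2)*sqrt(b))
sqrt(j(V(P(6))) + Z) = sqrt((4 + 2*(12*6) - 2*sqrt(2)*sqrt(12*6)) + 4699350) = sqrt((4 + 2*72 - 2*sqrt(2)*sqrt(72)) + 4699350) = sqrt((4 + 144 - 2*sqrt(2)*6*sqrt(2)) + 4699350) = sqrt((4 + 144 - 24) + 4699350) = sqrt(124 + 4699350) = sqrt(4699474)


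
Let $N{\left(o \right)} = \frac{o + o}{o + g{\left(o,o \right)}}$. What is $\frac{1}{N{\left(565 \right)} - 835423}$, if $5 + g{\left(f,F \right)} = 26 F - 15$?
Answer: $- \frac{3047}{2545533655} \approx -1.197 \cdot 10^{-6}$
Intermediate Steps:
$g{\left(f,F \right)} = -20 + 26 F$ ($g{\left(f,F \right)} = -5 + \left(26 F - 15\right) = -5 + \left(-15 + 26 F\right) = -20 + 26 F$)
$N{\left(o \right)} = \frac{2 o}{-20 + 27 o}$ ($N{\left(o \right)} = \frac{o + o}{o + \left(-20 + 26 o\right)} = \frac{2 o}{-20 + 27 o}$)
$\frac{1}{N{\left(565 \right)} - 835423} = \frac{1}{2 \cdot 565 \frac{1}{-20 + 27 \cdot 565} - 835423} = \frac{1}{2 \cdot 565 \frac{1}{-20 + 15255} - 835423} = \frac{1}{2 \cdot 565 \cdot \frac{1}{15235} - 835423} = \frac{1}{\frac{226}{3047} - 835423} = \frac{1}{- \frac{2545533655}{3047}} = - \frac{3047}{2545533655}$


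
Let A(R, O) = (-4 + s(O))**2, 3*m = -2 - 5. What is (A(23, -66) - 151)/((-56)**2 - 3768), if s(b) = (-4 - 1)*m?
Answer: 415/2844 ≈ 0.14592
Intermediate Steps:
m = -7/3 (m = (-2 - 5)/3 = (1/3)*(-7) = -7/3 ≈ -2.3333)
s(b) = 35/3 (s(b) = (-4 - 1)*(-7/3) = -5*(-7/3) = 35/3)
A(R, O) = 529/9 (A(R, O) = (-4 + 35/3)**2 = (23/3)**2 = 529/9)
(A(23, -66) - 151)/((-56)**2 - 3768) = (529/9 - 151)/((-56)**2 - 3768) = -830/(9*(3136 - 3768)) = -830/9/(-632) = -830/9*(-1/632) = 415/2844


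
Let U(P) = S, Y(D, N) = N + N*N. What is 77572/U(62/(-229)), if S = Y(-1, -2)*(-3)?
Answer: -38786/3 ≈ -12929.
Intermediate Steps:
Y(D, N) = N + N**2
S = -6 (S = -2*(1 - 2)*(-3) = -2*(-1)*(-3) = 2*(-3) = -6)
U(P) = -6
77572/U(62/(-229)) = 77572/(-6) = 77572*(-1/6) = -38786/3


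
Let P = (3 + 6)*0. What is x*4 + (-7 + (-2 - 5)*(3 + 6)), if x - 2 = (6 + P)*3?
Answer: 10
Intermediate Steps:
P = 0 (P = 9*0 = 0)
x = 20 (x = 2 + (6 + 0)*3 = 2 + 6*3 = 2 + 18 = 20)
x*4 + (-7 + (-2 - 5)*(3 + 6)) = 20*4 + (-7 + (-2 - 5)*(3 + 6)) = 80 + (-7 - 7*9) = 80 + (-7 - 63) = 80 - 70 = 10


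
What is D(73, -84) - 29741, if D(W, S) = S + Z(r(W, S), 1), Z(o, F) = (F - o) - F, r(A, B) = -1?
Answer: -29824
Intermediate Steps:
Z(o, F) = -o
D(W, S) = 1 + S (D(W, S) = S - 1*(-1) = S + 1 = 1 + S)
D(73, -84) - 29741 = (1 - 84) - 29741 = -83 - 29741 = -29824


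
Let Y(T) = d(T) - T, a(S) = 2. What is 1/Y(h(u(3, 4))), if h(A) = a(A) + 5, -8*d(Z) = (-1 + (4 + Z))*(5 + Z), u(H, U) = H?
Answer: -1/22 ≈ -0.045455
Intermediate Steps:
d(Z) = -(3 + Z)*(5 + Z)/8 (d(Z) = -(-1 + (4 + Z))*(5 + Z)/8 = -(3 + Z)*(5 + Z)/8)
h(A) = 7 (h(A) = 2 + 5 = 7)
Y(T) = -15/8 - 2*T - T**2/8 (Y(T) = (-15/8 - T - T**2/8) - T = -15/8 - 2*T - T**2/8)
1/Y(h(u(3, 4))) = 1/(-15/8 - 2*7 - 1/8*7**2) = 1/(-15/8 - 14 - 1/8*49) = 1/(-15/8 - 14 - 49/8) = 1/(-22) = -1/22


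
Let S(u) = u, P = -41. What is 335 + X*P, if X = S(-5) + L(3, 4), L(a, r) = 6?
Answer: 294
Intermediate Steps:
X = 1 (X = -5 + 6 = 1)
335 + X*P = 335 + 1*(-41) = 335 - 41 = 294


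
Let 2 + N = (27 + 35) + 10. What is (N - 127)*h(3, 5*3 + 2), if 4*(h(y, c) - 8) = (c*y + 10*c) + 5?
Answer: -7353/2 ≈ -3676.5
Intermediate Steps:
N = 70 (N = -2 + ((27 + 35) + 10) = -2 + (62 + 10) = -2 + 72 = 70)
h(y, c) = 37/4 + 5*c/2 + c*y/4 (h(y, c) = 8 + ((c*y + 10*c) + 5)/4 = 8 + ((10*c + c*y) + 5)/4 = 8 + (5 + 10*c + c*y)/4 = 8 + (5/4 + 5*c/2 + c*y/4) = 37/4 + 5*c/2 + c*y/4)
(N - 127)*h(3, 5*3 + 2) = (70 - 127)*(37/4 + 5*(5*3 + 2)/2 + (¼)*(5*3 + 2)*3) = -57*(37/4 + 5*(15 + 2)/2 + (¼)*(15 + 2)*3) = -57*(37/4 + (5/2)*17 + (¼)*17*3) = -57*(37/4 + 85/2 + 51/4) = -57*129/2 = -7353/2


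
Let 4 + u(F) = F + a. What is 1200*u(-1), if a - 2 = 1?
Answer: -2400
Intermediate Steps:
a = 3 (a = 2 + 1 = 3)
u(F) = -1 + F (u(F) = -4 + (F + 3) = -4 + (3 + F) = -1 + F)
1200*u(-1) = 1200*(-1 - 1) = 1200*(-2) = -2400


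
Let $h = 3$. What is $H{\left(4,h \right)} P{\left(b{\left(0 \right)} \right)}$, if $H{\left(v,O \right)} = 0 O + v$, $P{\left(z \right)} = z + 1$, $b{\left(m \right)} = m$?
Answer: $4$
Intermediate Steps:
$P{\left(z \right)} = 1 + z$
$H{\left(v,O \right)} = v$ ($H{\left(v,O \right)} = 0 + v = v$)
$H{\left(4,h \right)} P{\left(b{\left(0 \right)} \right)} = 4 \left(1 + 0\right) = 4 \cdot 1 = 4$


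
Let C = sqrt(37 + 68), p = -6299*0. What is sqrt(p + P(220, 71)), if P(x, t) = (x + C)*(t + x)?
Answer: sqrt(64020 + 291*sqrt(105)) ≈ 258.85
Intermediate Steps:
p = 0
C = sqrt(105) ≈ 10.247
P(x, t) = (t + x)*(x + sqrt(105)) (P(x, t) = (x + sqrt(105))*(t + x) = (t + x)*(x + sqrt(105)))
sqrt(p + P(220, 71)) = sqrt(0 + (220**2 + 71*220 + 71*sqrt(105) + 220*sqrt(105))) = sqrt(0 + (48400 + 15620 + 71*sqrt(105) + 220*sqrt(105))) = sqrt(0 + (64020 + 291*sqrt(105))) = sqrt(64020 + 291*sqrt(105))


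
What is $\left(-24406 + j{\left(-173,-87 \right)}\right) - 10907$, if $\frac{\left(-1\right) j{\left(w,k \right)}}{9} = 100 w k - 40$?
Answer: $-13580853$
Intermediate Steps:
$j{\left(w,k \right)} = 360 - 900 k w$ ($j{\left(w,k \right)} = - 9 \left(100 w k - 40\right) = - 9 \left(100 k w - 40\right) = - 9 \left(-40 + 100 k w\right) = 360 - 900 k w$)
$\left(-24406 + j{\left(-173,-87 \right)}\right) - 10907 = \left(-24406 + \left(360 - \left(-78300\right) \left(-173\right)\right)\right) - 10907 = \left(-24406 + \left(360 - 13545900\right)\right) - 10907 = \left(-24406 - 13545540\right) - 10907 = -13569946 - 10907 = -13580853$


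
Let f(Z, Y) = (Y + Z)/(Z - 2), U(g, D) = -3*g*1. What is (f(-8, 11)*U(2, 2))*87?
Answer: 783/5 ≈ 156.60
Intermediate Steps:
U(g, D) = -3*g
f(Z, Y) = (Y + Z)/(-2 + Z)
(f(-8, 11)*U(2, 2))*87 = (((11 - 8)/(-2 - 8))*(-3*2))*87 = ((3/(-10))*(-6))*87 = (-⅒*3*(-6))*87 = -3/10*(-6)*87 = (9/5)*87 = 783/5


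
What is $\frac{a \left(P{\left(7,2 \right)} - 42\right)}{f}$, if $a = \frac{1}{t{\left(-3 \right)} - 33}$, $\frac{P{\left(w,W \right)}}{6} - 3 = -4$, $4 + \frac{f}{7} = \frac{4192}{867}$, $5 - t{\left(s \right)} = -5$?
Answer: $\frac{10404}{29141} \approx 0.35702$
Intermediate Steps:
$t{\left(s \right)} = 10$ ($t{\left(s \right)} = 5 - -5 = 5 + 5 = 10$)
$f = \frac{5068}{867}$ ($f = -28 + 7 \cdot \frac{4192}{867} = -28 + \frac{29344}{867} = \frac{5068}{867} \approx 5.8454$)
$P{\left(w,W \right)} = -6$ ($P{\left(w,W \right)} = 18 + 6 \left(-4\right) = 18 - 24 = -6$)
$a = - \frac{1}{23}$ ($a = \frac{1}{10 - 33} = \frac{1}{-23} = - \frac{1}{23} \approx -0.043478$)
$\frac{a \left(P{\left(7,2 \right)} - 42\right)}{f} = \frac{\left(- \frac{1}{23}\right) \left(-6 - 42\right)}{\frac{5068}{867}} = \left(- \frac{1}{23}\right) \left(-48\right) \frac{867}{5068} = \frac{48}{23} \cdot \frac{867}{5068} = \frac{10404}{29141}$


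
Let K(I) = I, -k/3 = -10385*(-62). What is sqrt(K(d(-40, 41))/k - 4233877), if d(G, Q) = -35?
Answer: I*sqrt(657527211815574)/12462 ≈ 2057.6*I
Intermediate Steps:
k = -1931610 (k = -(-31155)*(-62) = -3*643870 = -1931610)
sqrt(K(d(-40, 41))/k - 4233877) = sqrt(-35/(-1931610) - 4233877) = sqrt(-35*(-1/1931610) - 4233877) = sqrt(7/386322 - 4233877) = sqrt(-1635639830387/386322) = I*sqrt(657527211815574)/12462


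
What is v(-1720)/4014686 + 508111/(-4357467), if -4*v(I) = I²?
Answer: -2631344355673/8746930880181 ≈ -0.30083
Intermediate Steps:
v(I) = -I²/4
v(-1720)/4014686 + 508111/(-4357467) = -¼*(-1720)²/4014686 + 508111/(-4357467) = -¼*2958400*(1/4014686) + 508111*(-1/4357467) = -739600*1/4014686 - 508111/4357467 = -369800/2007343 - 508111/4357467 = -2631344355673/8746930880181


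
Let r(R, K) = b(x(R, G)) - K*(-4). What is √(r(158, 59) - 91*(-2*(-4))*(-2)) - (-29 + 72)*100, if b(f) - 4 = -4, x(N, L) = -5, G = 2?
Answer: -4300 + 6*√47 ≈ -4258.9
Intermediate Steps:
b(f) = 0 (b(f) = 4 - 4 = 0)
r(R, K) = 4*K (r(R, K) = 0 - K*(-4) = 0 - (-4)*K = 0 + 4*K = 4*K)
√(r(158, 59) - 91*(-2*(-4))*(-2)) - (-29 + 72)*100 = √(4*59 - 91*(-2*(-4))*(-2)) - (-29 + 72)*100 = √(236 - 728*(-2)) - 43*100 = √(236 - 91*(-16)) - 1*4300 = √(236 + 1456) - 4300 = √1692 - 4300 = 6*√47 - 4300 = -4300 + 6*√47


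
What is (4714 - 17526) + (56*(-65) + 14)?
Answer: -16438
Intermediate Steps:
(4714 - 17526) + (56*(-65) + 14) = -12812 + (-3640 + 14) = -12812 - 3626 = -16438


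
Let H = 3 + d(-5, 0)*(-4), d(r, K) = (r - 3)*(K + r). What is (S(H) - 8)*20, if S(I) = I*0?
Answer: -160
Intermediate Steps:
d(r, K) = (-3 + r)*(K + r)
H = -157 (H = 3 + ((-5)**2 - 3*0 - 3*(-5) + 0*(-5))*(-4) = 3 + (25 + 0 + 15 + 0)*(-4) = 3 + 40*(-4) = 3 - 160 = -157)
S(I) = 0
(S(H) - 8)*20 = (0 - 8)*20 = -8*20 = -160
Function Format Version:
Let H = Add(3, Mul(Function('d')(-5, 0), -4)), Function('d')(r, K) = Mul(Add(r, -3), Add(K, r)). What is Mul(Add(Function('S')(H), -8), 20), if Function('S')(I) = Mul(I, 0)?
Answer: -160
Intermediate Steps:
Function('d')(r, K) = Mul(Add(-3, r), Add(K, r))
H = -157 (H = Add(3, Mul(Add(Pow(-5, 2), Mul(-3, 0), Mul(-3, -5), Mul(0, -5)), -4)) = Add(3, Mul(Add(25, 0, 15, 0), -4)) = Add(3, Mul(40, -4)) = Add(3, -160) = -157)
Function('S')(I) = 0
Mul(Add(Function('S')(H), -8), 20) = Mul(Add(0, -8), 20) = Mul(-8, 20) = -160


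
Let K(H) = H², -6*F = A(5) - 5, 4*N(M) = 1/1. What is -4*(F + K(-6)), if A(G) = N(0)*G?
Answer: -293/2 ≈ -146.50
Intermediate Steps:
N(M) = ¼ (N(M) = (¼)/1 = (¼)*1 = ¼)
A(G) = G/4
F = 5/8 (F = -((¼)*5 - 5)/6 = -(5/4 - 5)/6 = -⅙*(-15/4) = 5/8 ≈ 0.62500)
-4*(F + K(-6)) = -4*(5/8 + (-6)²) = -4*(5/8 + 36) = -4*293/8 = -293/2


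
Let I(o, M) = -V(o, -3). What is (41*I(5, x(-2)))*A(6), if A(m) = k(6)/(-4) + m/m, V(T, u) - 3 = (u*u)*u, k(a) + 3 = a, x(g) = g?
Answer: 246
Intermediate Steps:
k(a) = -3 + a
V(T, u) = 3 + u**3 (V(T, u) = 3 + (u*u)*u = 3 + u**2*u = 3 + u**3)
I(o, M) = 24 (I(o, M) = -(3 + (-3)**3) = -(3 - 27) = -1*(-24) = 24)
A(m) = 1/4 (A(m) = (-3 + 6)/(-4) + m/m = 3*(-1/4) + 1 = -3/4 + 1 = 1/4)
(41*I(5, x(-2)))*A(6) = (41*24)*(1/4) = 984*(1/4) = 246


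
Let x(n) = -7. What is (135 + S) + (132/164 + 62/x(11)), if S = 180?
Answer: 88094/287 ≈ 306.95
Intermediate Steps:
(135 + S) + (132/164 + 62/x(11)) = (135 + 180) + (132/164 + 62/(-7)) = 315 + (132*(1/164) + 62*(-⅐)) = 315 + (33/41 - 62/7) = 315 - 2311/287 = 88094/287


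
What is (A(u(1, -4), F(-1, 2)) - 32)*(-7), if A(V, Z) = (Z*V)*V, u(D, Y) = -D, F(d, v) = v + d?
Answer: 217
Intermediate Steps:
F(d, v) = d + v
A(V, Z) = Z*V² (A(V, Z) = (V*Z)*V = Z*V²)
(A(u(1, -4), F(-1, 2)) - 32)*(-7) = ((-1 + 2)*(-1*1)² - 32)*(-7) = (1*(-1)² - 32)*(-7) = (1*1 - 32)*(-7) = (1 - 32)*(-7) = -31*(-7) = 217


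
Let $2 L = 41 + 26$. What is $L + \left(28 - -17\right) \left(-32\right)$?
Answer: $- \frac{2813}{2} \approx -1406.5$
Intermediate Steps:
$L = \frac{67}{2}$ ($L = \frac{41 + 26}{2} = \frac{1}{2} \cdot 67 = \frac{67}{2} \approx 33.5$)
$L + \left(28 - -17\right) \left(-32\right) = \frac{67}{2} + \left(28 - -17\right) \left(-32\right) = \frac{67}{2} + \left(28 + 17\right) \left(-32\right) = \frac{67}{2} + 45 \left(-32\right) = \frac{67}{2} - 1440 = - \frac{2813}{2}$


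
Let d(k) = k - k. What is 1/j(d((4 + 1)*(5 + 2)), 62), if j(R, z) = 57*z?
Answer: 1/3534 ≈ 0.00028297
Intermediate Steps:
d(k) = 0
1/j(d((4 + 1)*(5 + 2)), 62) = 1/(57*62) = 1/3534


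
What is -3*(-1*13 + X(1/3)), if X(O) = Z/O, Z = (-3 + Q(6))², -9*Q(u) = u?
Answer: -82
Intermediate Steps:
Q(u) = -u/9
Z = 121/9 (Z = (-3 - ⅑*6)² = (-3 - ⅔)² = (-11/3)² = 121/9 ≈ 13.444)
X(O) = 121/(9*O)
-3*(-1*13 + X(1/3)) = -3*(-1*13 + 121/(9*(1/3))) = -3*(-13 + 121/(9*(⅓))) = -3*(-13 + (121/9)*3) = -3*(-13 + 121/3) = -3*82/3 = -82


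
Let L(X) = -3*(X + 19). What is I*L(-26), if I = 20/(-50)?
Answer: -42/5 ≈ -8.4000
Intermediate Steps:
I = -2/5 (I = 20*(-1/50) = -2/5 ≈ -0.40000)
L(X) = -57 - 3*X (L(X) = -3*(19 + X) = -57 - 3*X)
I*L(-26) = -2*(-57 - 3*(-26))/5 = -2*(-57 + 78)/5 = -2/5*21 = -42/5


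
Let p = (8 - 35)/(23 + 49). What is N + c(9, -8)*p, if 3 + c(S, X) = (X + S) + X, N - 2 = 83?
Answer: 355/4 ≈ 88.750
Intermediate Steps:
N = 85 (N = 2 + 83 = 85)
c(S, X) = -3 + S + 2*X (c(S, X) = -3 + ((X + S) + X) = -3 + ((S + X) + X) = -3 + (S + 2*X) = -3 + S + 2*X)
p = -3/8 (p = -27/72 = -27*1/72 = -3/8 ≈ -0.37500)
N + c(9, -8)*p = 85 + (-3 + 9 + 2*(-8))*(-3/8) = 85 + (-3 + 9 - 16)*(-3/8) = 85 - 10*(-3/8) = 85 + 15/4 = 355/4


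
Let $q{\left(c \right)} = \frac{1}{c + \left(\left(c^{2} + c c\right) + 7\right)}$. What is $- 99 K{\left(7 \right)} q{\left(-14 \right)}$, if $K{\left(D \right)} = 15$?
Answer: $- \frac{27}{7} \approx -3.8571$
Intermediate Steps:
$q{\left(c \right)} = \frac{1}{7 + c + 2 c^{2}}$ ($q{\left(c \right)} = \frac{1}{c + \left(\left(c^{2} + c^{2}\right) + 7\right)} = \frac{1}{c + \left(2 c^{2} + 7\right)} = \frac{1}{c + \left(7 + 2 c^{2}\right)} = \frac{1}{7 + c + 2 c^{2}}$)
$- 99 K{\left(7 \right)} q{\left(-14 \right)} = \frac{\left(-99\right) 15}{7 - 14 + 2 \left(-14\right)^{2}} = - \frac{1485}{7 - 14 + 2 \cdot 196} = - \frac{1485}{7 - 14 + 392} = - \frac{1485}{385} = \left(-1485\right) \frac{1}{385} = - \frac{27}{7}$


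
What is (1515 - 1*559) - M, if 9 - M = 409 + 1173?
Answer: 2529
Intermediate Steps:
M = -1573 (M = 9 - (409 + 1173) = 9 - 1*1582 = 9 - 1582 = -1573)
(1515 - 1*559) - M = (1515 - 1*559) - 1*(-1573) = (1515 - 559) + 1573 = 956 + 1573 = 2529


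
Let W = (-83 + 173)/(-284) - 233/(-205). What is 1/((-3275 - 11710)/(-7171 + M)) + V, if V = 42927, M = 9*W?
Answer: 18725539008511/436213350 ≈ 42928.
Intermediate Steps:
W = 23861/29110 (W = 90*(-1/284) - 233*(-1/205) = -45/142 + 233/205 = 23861/29110 ≈ 0.81968)
M = 214749/29110 (M = 9*(23861/29110) = 214749/29110 ≈ 7.3772)
1/((-3275 - 11710)/(-7171 + M)) + V = 1/((-3275 - 11710)/(-7171 + 214749/29110)) + 42927 = 1/(-14985/(-208533061/29110)) + 42927 = 1/(-14985*(-29110/208533061)) + 42927 = 1/(436213350/208533061) + 42927 = 208533061/436213350 + 42927 = 18725539008511/436213350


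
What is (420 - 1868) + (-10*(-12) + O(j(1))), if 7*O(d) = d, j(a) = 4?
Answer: -9292/7 ≈ -1327.4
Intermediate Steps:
O(d) = d/7
(420 - 1868) + (-10*(-12) + O(j(1))) = (420 - 1868) + (-10*(-12) + (⅐)*4) = -1448 + (120 + 4/7) = -1448 + 844/7 = -9292/7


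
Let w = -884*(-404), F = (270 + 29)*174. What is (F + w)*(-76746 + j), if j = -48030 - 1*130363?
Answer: -104393183518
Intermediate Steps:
F = 52026 (F = 299*174 = 52026)
w = 357136
j = -178393 (j = -48030 - 130363 = -178393)
(F + w)*(-76746 + j) = (52026 + 357136)*(-76746 - 178393) = 409162*(-255139) = -104393183518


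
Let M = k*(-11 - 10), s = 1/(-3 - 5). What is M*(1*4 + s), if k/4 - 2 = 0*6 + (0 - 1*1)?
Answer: -651/2 ≈ -325.50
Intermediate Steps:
s = -1/8 (s = 1/(-8) = -1/8 ≈ -0.12500)
k = 4 (k = 8 + 4*(0*6 + (0 - 1*1)) = 8 + 4*(0 + (0 - 1)) = 8 + 4*(0 - 1) = 8 + 4*(-1) = 8 - 4 = 4)
M = -84 (M = 4*(-11 - 10) = 4*(-21) = -84)
M*(1*4 + s) = -84*(1*4 - 1/8) = -84*(4 - 1/8) = -84*31/8 = -651/2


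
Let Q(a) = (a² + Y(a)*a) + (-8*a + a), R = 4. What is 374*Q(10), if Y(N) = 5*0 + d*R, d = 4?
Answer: 71060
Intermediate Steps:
Y(N) = 16 (Y(N) = 5*0 + 4*4 = 0 + 16 = 16)
Q(a) = a² + 9*a (Q(a) = (a² + 16*a) + (-8*a + a) = (a² + 16*a) - 7*a = a² + 9*a)
374*Q(10) = 374*(10*(9 + 10)) = 374*(10*19) = 374*190 = 71060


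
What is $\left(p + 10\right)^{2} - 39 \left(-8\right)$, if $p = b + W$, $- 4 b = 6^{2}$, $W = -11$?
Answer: $412$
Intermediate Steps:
$b = -9$ ($b = - \frac{6^{2}}{4} = \left(- \frac{1}{4}\right) 36 = -9$)
$p = -20$ ($p = -9 - 11 = -20$)
$\left(p + 10\right)^{2} - 39 \left(-8\right) = \left(-20 + 10\right)^{2} - 39 \left(-8\right) = \left(-10\right)^{2} - -312 = 100 + 312 = 412$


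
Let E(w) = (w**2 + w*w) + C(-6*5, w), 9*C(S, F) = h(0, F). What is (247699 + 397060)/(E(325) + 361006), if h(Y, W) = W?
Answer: 5802831/5150629 ≈ 1.1266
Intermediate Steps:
C(S, F) = F/9
E(w) = 2*w**2 + w/9 (E(w) = (w**2 + w*w) + w/9 = (w**2 + w**2) + w/9 = 2*w**2 + w/9)
(247699 + 397060)/(E(325) + 361006) = (247699 + 397060)/((1/9)*325*(1 + 18*325) + 361006) = 644759/((1/9)*325*(1 + 5850) + 361006) = 644759/((1/9)*325*5851 + 361006) = 644759/(1901575/9 + 361006) = 644759/(5150629/9) = 644759*(9/5150629) = 5802831/5150629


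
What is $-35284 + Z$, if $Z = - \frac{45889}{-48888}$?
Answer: $- \frac{1724918303}{48888} \approx -35283.0$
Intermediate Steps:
$Z = \frac{45889}{48888}$ ($Z = \left(-45889\right) \left(- \frac{1}{48888}\right) = \frac{45889}{48888} \approx 0.93866$)
$-35284 + Z = -35284 + \frac{45889}{48888} = - \frac{1724918303}{48888}$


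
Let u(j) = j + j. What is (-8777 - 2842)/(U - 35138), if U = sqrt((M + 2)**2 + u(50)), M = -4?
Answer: 204134211/617339470 + 11619*sqrt(26)/617339470 ≈ 0.33076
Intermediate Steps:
u(j) = 2*j
U = 2*sqrt(26) (U = sqrt((-4 + 2)**2 + 2*50) = sqrt((-2)**2 + 100) = sqrt(4 + 100) = sqrt(104) = 2*sqrt(26) ≈ 10.198)
(-8777 - 2842)/(U - 35138) = (-8777 - 2842)/(2*sqrt(26) - 35138) = -11619/(-35138 + 2*sqrt(26))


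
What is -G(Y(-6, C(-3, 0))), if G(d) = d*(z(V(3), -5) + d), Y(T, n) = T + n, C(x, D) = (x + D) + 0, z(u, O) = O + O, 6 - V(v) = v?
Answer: -171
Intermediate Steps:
V(v) = 6 - v
z(u, O) = 2*O
C(x, D) = D + x (C(x, D) = (D + x) + 0 = D + x)
G(d) = d*(-10 + d) (G(d) = d*(2*(-5) + d) = d*(-10 + d))
-G(Y(-6, C(-3, 0))) = -(-6 + (0 - 3))*(-10 + (-6 + (0 - 3))) = -(-6 - 3)*(-10 + (-6 - 3)) = -(-9)*(-10 - 9) = -(-9)*(-19) = -1*171 = -171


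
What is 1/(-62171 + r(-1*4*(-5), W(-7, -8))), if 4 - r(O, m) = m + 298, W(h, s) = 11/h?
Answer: -7/437244 ≈ -1.6009e-5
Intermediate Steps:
r(O, m) = -294 - m (r(O, m) = 4 - (m + 298) = 4 - (298 + m) = 4 + (-298 - m) = -294 - m)
1/(-62171 + r(-1*4*(-5), W(-7, -8))) = 1/(-62171 + (-294 - 11/(-7))) = 1/(-62171 + (-294 - 11*(-1)/7)) = 1/(-62171 + (-294 - 1*(-11/7))) = 1/(-62171 + (-294 + 11/7)) = 1/(-62171 - 2047/7) = 1/(-437244/7) = -7/437244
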